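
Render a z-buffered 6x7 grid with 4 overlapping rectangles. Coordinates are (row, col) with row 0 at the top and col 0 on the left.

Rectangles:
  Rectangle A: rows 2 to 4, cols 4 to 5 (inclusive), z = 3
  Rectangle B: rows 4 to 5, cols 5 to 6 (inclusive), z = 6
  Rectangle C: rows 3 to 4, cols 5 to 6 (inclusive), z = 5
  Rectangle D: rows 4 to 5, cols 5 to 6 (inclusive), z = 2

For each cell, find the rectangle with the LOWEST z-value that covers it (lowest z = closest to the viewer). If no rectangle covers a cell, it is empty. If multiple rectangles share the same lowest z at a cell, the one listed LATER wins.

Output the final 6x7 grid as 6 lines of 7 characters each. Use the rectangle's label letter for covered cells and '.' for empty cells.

.......
.......
....AA.
....AAC
....ADD
.....DD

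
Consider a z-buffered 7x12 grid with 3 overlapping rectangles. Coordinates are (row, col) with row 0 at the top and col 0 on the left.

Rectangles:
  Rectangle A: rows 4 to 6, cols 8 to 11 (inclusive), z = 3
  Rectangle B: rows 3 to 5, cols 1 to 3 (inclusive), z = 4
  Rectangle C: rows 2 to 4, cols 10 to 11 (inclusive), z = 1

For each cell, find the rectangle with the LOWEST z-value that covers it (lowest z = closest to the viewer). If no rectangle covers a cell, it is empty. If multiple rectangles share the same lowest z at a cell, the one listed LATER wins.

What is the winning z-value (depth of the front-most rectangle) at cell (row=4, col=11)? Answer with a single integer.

Answer: 1

Derivation:
Check cell (4,11):
  A: rows 4-6 cols 8-11 z=3 -> covers; best now A (z=3)
  B: rows 3-5 cols 1-3 -> outside (col miss)
  C: rows 2-4 cols 10-11 z=1 -> covers; best now C (z=1)
Winner: C at z=1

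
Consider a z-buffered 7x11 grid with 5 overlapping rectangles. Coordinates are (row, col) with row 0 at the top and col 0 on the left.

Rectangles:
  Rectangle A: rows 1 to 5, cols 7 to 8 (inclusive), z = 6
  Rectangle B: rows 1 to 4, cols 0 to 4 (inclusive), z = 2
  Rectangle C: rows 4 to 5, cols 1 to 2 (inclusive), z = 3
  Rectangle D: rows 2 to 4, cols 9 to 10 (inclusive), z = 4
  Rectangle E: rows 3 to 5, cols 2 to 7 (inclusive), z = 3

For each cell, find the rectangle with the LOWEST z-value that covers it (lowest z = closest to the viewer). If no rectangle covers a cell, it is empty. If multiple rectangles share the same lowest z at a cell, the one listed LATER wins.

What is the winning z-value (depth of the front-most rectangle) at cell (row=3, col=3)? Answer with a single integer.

Check cell (3,3):
  A: rows 1-5 cols 7-8 -> outside (col miss)
  B: rows 1-4 cols 0-4 z=2 -> covers; best now B (z=2)
  C: rows 4-5 cols 1-2 -> outside (row miss)
  D: rows 2-4 cols 9-10 -> outside (col miss)
  E: rows 3-5 cols 2-7 z=3 -> covers; best now B (z=2)
Winner: B at z=2

Answer: 2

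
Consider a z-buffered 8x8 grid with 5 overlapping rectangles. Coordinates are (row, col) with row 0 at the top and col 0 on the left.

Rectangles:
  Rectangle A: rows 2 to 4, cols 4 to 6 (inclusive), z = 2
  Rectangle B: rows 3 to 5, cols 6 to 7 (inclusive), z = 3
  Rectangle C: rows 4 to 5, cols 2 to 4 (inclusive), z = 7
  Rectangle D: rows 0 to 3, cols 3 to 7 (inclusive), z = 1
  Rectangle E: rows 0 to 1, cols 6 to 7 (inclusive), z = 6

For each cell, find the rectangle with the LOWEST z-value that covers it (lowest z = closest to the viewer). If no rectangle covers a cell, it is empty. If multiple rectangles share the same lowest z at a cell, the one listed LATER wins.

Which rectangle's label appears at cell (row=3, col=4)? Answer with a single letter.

Answer: D

Derivation:
Check cell (3,4):
  A: rows 2-4 cols 4-6 z=2 -> covers; best now A (z=2)
  B: rows 3-5 cols 6-7 -> outside (col miss)
  C: rows 4-5 cols 2-4 -> outside (row miss)
  D: rows 0-3 cols 3-7 z=1 -> covers; best now D (z=1)
  E: rows 0-1 cols 6-7 -> outside (row miss)
Winner: D at z=1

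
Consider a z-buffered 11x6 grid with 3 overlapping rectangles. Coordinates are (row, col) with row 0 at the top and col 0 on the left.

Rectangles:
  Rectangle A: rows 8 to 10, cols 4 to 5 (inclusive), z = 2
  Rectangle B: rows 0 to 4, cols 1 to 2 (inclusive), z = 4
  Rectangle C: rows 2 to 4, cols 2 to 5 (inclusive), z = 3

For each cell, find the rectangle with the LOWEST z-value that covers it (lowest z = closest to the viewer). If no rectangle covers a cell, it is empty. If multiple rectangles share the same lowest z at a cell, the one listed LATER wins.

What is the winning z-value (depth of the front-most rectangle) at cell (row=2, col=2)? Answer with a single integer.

Answer: 3

Derivation:
Check cell (2,2):
  A: rows 8-10 cols 4-5 -> outside (row miss)
  B: rows 0-4 cols 1-2 z=4 -> covers; best now B (z=4)
  C: rows 2-4 cols 2-5 z=3 -> covers; best now C (z=3)
Winner: C at z=3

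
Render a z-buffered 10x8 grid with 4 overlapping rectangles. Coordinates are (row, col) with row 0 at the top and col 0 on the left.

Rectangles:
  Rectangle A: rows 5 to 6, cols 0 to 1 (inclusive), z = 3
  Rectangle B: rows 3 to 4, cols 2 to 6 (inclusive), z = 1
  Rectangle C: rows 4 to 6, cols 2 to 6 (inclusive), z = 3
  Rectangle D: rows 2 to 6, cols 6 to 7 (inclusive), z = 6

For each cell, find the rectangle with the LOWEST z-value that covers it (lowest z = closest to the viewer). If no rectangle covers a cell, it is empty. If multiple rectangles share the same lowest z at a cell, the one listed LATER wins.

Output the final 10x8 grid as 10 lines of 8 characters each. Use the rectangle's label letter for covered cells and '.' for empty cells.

........
........
......DD
..BBBBBD
..BBBBBD
AACCCCCD
AACCCCCD
........
........
........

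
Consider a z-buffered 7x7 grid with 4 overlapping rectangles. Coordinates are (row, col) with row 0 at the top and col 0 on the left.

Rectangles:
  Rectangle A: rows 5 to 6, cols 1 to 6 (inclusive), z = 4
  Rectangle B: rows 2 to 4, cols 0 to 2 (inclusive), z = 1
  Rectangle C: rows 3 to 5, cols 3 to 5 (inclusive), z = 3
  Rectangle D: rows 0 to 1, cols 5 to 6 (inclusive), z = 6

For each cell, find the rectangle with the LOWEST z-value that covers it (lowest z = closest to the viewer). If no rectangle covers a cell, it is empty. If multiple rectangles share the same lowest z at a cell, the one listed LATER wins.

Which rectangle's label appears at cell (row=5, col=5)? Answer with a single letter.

Check cell (5,5):
  A: rows 5-6 cols 1-6 z=4 -> covers; best now A (z=4)
  B: rows 2-4 cols 0-2 -> outside (row miss)
  C: rows 3-5 cols 3-5 z=3 -> covers; best now C (z=3)
  D: rows 0-1 cols 5-6 -> outside (row miss)
Winner: C at z=3

Answer: C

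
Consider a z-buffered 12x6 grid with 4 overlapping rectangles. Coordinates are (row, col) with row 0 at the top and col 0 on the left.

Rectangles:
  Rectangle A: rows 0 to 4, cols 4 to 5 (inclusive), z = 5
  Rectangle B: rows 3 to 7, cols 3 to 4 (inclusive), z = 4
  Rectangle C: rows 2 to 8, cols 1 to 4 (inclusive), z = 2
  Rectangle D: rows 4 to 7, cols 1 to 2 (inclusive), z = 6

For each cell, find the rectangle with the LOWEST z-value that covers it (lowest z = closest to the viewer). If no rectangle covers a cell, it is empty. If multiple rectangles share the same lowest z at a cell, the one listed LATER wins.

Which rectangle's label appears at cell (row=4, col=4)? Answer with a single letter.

Check cell (4,4):
  A: rows 0-4 cols 4-5 z=5 -> covers; best now A (z=5)
  B: rows 3-7 cols 3-4 z=4 -> covers; best now B (z=4)
  C: rows 2-8 cols 1-4 z=2 -> covers; best now C (z=2)
  D: rows 4-7 cols 1-2 -> outside (col miss)
Winner: C at z=2

Answer: C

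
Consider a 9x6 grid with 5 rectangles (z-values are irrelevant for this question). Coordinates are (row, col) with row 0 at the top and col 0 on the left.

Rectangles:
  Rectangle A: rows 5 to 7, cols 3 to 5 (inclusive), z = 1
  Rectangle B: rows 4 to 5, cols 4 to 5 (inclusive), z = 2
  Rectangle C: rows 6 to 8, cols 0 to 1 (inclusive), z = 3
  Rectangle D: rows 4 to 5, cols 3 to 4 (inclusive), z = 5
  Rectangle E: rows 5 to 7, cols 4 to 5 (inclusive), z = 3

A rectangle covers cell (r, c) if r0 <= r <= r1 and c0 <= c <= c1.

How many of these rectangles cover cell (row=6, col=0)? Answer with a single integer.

Answer: 1

Derivation:
Check cell (6,0):
  A: rows 5-7 cols 3-5 -> outside (col miss)
  B: rows 4-5 cols 4-5 -> outside (row miss)
  C: rows 6-8 cols 0-1 -> covers
  D: rows 4-5 cols 3-4 -> outside (row miss)
  E: rows 5-7 cols 4-5 -> outside (col miss)
Count covering = 1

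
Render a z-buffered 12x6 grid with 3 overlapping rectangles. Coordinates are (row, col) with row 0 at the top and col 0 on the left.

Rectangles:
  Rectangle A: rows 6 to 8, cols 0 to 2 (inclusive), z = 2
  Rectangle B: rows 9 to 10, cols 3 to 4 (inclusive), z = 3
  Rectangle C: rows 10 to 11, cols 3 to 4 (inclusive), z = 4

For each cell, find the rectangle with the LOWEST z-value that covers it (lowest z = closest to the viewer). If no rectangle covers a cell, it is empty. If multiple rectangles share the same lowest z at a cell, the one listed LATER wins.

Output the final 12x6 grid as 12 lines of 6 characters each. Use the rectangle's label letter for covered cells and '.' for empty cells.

......
......
......
......
......
......
AAA...
AAA...
AAA...
...BB.
...BB.
...CC.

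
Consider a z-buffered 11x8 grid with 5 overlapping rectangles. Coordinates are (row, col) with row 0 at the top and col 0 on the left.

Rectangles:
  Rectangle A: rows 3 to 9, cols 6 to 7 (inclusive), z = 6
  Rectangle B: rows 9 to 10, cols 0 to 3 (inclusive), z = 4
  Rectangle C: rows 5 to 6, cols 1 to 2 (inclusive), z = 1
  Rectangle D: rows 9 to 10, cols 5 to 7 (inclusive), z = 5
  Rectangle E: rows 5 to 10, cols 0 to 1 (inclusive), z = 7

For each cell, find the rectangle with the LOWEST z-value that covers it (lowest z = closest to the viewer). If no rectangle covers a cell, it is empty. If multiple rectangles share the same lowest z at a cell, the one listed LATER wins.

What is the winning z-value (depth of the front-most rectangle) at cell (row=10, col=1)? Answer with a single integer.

Check cell (10,1):
  A: rows 3-9 cols 6-7 -> outside (row miss)
  B: rows 9-10 cols 0-3 z=4 -> covers; best now B (z=4)
  C: rows 5-6 cols 1-2 -> outside (row miss)
  D: rows 9-10 cols 5-7 -> outside (col miss)
  E: rows 5-10 cols 0-1 z=7 -> covers; best now B (z=4)
Winner: B at z=4

Answer: 4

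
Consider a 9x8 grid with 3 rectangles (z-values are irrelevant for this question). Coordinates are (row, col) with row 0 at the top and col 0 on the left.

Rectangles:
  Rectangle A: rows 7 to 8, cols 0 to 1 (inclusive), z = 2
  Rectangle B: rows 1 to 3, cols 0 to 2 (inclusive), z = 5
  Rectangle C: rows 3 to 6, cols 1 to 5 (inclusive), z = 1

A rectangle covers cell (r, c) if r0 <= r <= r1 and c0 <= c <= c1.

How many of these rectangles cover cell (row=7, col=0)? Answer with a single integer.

Check cell (7,0):
  A: rows 7-8 cols 0-1 -> covers
  B: rows 1-3 cols 0-2 -> outside (row miss)
  C: rows 3-6 cols 1-5 -> outside (row miss)
Count covering = 1

Answer: 1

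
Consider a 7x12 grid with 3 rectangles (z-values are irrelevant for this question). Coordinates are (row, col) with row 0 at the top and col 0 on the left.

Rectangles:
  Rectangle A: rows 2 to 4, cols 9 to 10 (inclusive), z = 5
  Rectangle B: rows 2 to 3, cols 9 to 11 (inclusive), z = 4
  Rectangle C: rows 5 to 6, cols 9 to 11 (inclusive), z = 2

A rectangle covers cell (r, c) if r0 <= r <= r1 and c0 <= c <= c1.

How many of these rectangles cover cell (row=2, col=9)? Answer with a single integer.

Check cell (2,9):
  A: rows 2-4 cols 9-10 -> covers
  B: rows 2-3 cols 9-11 -> covers
  C: rows 5-6 cols 9-11 -> outside (row miss)
Count covering = 2

Answer: 2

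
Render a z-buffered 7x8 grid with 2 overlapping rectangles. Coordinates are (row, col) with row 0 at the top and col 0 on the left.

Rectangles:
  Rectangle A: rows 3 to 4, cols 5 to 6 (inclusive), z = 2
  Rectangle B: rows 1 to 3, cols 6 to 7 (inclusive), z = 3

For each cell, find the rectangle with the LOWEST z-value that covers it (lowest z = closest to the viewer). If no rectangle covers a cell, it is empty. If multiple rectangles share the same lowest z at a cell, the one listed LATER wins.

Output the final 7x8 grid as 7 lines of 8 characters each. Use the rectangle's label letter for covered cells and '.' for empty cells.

........
......BB
......BB
.....AAB
.....AA.
........
........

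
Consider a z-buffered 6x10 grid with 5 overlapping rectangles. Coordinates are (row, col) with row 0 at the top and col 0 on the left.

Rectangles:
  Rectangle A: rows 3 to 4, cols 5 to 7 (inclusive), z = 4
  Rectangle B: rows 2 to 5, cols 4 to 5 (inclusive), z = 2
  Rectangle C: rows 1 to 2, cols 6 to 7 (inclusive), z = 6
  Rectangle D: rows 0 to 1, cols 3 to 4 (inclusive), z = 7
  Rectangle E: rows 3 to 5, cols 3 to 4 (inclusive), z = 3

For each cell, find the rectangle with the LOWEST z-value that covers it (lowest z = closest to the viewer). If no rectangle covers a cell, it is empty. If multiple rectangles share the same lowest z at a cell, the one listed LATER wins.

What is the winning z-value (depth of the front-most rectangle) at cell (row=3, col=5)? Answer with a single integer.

Check cell (3,5):
  A: rows 3-4 cols 5-7 z=4 -> covers; best now A (z=4)
  B: rows 2-5 cols 4-5 z=2 -> covers; best now B (z=2)
  C: rows 1-2 cols 6-7 -> outside (row miss)
  D: rows 0-1 cols 3-4 -> outside (row miss)
  E: rows 3-5 cols 3-4 -> outside (col miss)
Winner: B at z=2

Answer: 2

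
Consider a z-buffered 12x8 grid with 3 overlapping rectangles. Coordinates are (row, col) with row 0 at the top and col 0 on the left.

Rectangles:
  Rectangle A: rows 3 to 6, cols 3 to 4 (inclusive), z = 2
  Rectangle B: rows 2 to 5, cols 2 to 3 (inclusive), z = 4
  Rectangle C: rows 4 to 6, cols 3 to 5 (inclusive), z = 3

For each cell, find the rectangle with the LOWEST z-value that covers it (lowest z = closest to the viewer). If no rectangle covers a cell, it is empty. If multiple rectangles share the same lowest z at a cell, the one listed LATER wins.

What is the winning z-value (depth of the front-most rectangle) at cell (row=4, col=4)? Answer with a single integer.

Answer: 2

Derivation:
Check cell (4,4):
  A: rows 3-6 cols 3-4 z=2 -> covers; best now A (z=2)
  B: rows 2-5 cols 2-3 -> outside (col miss)
  C: rows 4-6 cols 3-5 z=3 -> covers; best now A (z=2)
Winner: A at z=2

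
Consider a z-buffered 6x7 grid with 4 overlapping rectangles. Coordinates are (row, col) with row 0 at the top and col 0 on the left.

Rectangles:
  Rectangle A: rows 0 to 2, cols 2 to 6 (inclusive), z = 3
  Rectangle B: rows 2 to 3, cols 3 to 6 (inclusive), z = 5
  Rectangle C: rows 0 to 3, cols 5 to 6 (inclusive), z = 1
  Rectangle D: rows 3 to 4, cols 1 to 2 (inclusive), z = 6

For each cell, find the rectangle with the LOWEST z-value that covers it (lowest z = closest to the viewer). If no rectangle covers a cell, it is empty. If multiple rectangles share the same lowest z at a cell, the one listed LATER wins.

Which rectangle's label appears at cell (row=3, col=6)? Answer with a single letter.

Answer: C

Derivation:
Check cell (3,6):
  A: rows 0-2 cols 2-6 -> outside (row miss)
  B: rows 2-3 cols 3-6 z=5 -> covers; best now B (z=5)
  C: rows 0-3 cols 5-6 z=1 -> covers; best now C (z=1)
  D: rows 3-4 cols 1-2 -> outside (col miss)
Winner: C at z=1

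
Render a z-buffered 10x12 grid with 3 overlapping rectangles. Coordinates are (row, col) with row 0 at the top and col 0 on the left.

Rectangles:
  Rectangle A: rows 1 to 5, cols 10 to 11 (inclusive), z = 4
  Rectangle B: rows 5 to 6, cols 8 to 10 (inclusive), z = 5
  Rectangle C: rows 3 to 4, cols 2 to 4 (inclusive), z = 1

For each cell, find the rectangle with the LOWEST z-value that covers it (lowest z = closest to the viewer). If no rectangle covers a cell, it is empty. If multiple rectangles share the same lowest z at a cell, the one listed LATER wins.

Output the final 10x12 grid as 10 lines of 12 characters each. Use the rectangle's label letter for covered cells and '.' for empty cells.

............
..........AA
..........AA
..CCC.....AA
..CCC.....AA
........BBAA
........BBB.
............
............
............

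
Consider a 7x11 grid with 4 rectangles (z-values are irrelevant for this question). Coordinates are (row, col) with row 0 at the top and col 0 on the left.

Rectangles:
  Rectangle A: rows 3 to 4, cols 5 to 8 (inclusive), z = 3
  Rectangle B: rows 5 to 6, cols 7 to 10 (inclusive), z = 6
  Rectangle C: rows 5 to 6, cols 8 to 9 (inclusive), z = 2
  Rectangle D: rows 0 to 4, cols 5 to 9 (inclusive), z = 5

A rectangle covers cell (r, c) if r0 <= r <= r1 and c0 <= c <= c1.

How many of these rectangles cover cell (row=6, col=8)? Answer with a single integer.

Answer: 2

Derivation:
Check cell (6,8):
  A: rows 3-4 cols 5-8 -> outside (row miss)
  B: rows 5-6 cols 7-10 -> covers
  C: rows 5-6 cols 8-9 -> covers
  D: rows 0-4 cols 5-9 -> outside (row miss)
Count covering = 2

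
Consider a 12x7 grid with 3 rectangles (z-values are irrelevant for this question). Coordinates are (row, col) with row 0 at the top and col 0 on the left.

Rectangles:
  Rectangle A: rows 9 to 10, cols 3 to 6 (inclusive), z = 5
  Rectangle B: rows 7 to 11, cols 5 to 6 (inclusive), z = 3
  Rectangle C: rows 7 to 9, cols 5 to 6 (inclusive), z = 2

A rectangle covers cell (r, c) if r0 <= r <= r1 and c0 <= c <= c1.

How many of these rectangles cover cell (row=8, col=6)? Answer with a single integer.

Check cell (8,6):
  A: rows 9-10 cols 3-6 -> outside (row miss)
  B: rows 7-11 cols 5-6 -> covers
  C: rows 7-9 cols 5-6 -> covers
Count covering = 2

Answer: 2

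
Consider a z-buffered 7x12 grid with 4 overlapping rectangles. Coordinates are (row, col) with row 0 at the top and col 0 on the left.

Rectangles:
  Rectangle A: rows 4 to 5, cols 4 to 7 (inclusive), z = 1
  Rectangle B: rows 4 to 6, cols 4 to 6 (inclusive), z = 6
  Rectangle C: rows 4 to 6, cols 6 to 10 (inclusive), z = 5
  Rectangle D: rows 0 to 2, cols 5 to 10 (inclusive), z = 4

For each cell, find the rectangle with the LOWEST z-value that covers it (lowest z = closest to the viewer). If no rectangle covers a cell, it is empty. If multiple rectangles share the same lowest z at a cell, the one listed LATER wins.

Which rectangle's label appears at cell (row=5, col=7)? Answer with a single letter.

Check cell (5,7):
  A: rows 4-5 cols 4-7 z=1 -> covers; best now A (z=1)
  B: rows 4-6 cols 4-6 -> outside (col miss)
  C: rows 4-6 cols 6-10 z=5 -> covers; best now A (z=1)
  D: rows 0-2 cols 5-10 -> outside (row miss)
Winner: A at z=1

Answer: A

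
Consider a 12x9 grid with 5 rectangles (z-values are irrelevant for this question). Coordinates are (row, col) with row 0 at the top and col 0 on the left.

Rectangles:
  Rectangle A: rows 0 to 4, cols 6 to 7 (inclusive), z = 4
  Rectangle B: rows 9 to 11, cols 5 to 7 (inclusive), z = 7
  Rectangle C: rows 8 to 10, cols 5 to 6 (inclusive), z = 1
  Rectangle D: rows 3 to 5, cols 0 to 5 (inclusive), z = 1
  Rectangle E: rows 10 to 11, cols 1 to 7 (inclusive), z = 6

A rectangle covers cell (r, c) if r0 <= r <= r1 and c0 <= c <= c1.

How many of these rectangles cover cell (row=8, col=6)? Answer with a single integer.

Answer: 1

Derivation:
Check cell (8,6):
  A: rows 0-4 cols 6-7 -> outside (row miss)
  B: rows 9-11 cols 5-7 -> outside (row miss)
  C: rows 8-10 cols 5-6 -> covers
  D: rows 3-5 cols 0-5 -> outside (row miss)
  E: rows 10-11 cols 1-7 -> outside (row miss)
Count covering = 1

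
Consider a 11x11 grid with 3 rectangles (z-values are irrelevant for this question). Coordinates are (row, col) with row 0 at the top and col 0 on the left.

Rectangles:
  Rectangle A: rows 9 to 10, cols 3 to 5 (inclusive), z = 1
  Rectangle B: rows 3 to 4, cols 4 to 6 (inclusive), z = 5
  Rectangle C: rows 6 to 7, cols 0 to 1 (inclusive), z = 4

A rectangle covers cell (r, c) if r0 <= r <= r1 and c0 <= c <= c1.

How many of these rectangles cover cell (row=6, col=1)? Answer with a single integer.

Check cell (6,1):
  A: rows 9-10 cols 3-5 -> outside (row miss)
  B: rows 3-4 cols 4-6 -> outside (row miss)
  C: rows 6-7 cols 0-1 -> covers
Count covering = 1

Answer: 1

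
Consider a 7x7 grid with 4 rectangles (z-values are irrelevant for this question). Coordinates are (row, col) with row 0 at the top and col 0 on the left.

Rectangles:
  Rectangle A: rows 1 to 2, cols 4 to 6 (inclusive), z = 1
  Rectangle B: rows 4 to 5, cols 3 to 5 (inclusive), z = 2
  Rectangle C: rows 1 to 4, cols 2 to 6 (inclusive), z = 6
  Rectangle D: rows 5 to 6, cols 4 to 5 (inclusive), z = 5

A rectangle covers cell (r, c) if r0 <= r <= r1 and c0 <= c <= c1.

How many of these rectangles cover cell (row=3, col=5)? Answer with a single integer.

Check cell (3,5):
  A: rows 1-2 cols 4-6 -> outside (row miss)
  B: rows 4-5 cols 3-5 -> outside (row miss)
  C: rows 1-4 cols 2-6 -> covers
  D: rows 5-6 cols 4-5 -> outside (row miss)
Count covering = 1

Answer: 1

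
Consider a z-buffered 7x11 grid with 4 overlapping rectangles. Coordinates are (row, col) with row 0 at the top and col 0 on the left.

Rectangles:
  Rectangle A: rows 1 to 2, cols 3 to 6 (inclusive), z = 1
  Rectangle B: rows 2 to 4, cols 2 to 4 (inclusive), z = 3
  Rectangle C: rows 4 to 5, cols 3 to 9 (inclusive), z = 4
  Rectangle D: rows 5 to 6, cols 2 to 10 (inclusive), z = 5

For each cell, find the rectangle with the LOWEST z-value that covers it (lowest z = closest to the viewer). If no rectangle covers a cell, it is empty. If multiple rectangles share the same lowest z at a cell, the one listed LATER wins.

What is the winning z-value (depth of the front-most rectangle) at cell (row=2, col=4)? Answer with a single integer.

Check cell (2,4):
  A: rows 1-2 cols 3-6 z=1 -> covers; best now A (z=1)
  B: rows 2-4 cols 2-4 z=3 -> covers; best now A (z=1)
  C: rows 4-5 cols 3-9 -> outside (row miss)
  D: rows 5-6 cols 2-10 -> outside (row miss)
Winner: A at z=1

Answer: 1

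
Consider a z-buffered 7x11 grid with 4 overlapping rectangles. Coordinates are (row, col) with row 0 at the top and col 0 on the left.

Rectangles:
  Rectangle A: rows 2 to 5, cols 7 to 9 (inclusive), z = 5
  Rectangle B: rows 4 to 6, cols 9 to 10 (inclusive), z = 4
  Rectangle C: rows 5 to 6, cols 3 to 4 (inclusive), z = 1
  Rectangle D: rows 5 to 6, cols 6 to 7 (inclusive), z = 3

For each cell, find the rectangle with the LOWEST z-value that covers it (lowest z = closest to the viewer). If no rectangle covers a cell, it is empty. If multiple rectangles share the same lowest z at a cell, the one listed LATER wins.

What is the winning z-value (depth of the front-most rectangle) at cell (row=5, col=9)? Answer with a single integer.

Answer: 4

Derivation:
Check cell (5,9):
  A: rows 2-5 cols 7-9 z=5 -> covers; best now A (z=5)
  B: rows 4-6 cols 9-10 z=4 -> covers; best now B (z=4)
  C: rows 5-6 cols 3-4 -> outside (col miss)
  D: rows 5-6 cols 6-7 -> outside (col miss)
Winner: B at z=4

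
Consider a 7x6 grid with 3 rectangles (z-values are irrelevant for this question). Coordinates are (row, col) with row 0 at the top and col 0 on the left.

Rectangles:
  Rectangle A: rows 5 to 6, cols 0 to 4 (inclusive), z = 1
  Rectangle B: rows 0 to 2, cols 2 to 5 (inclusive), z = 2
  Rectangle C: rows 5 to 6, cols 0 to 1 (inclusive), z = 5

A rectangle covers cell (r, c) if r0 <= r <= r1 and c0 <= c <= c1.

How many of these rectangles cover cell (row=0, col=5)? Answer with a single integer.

Answer: 1

Derivation:
Check cell (0,5):
  A: rows 5-6 cols 0-4 -> outside (row miss)
  B: rows 0-2 cols 2-5 -> covers
  C: rows 5-6 cols 0-1 -> outside (row miss)
Count covering = 1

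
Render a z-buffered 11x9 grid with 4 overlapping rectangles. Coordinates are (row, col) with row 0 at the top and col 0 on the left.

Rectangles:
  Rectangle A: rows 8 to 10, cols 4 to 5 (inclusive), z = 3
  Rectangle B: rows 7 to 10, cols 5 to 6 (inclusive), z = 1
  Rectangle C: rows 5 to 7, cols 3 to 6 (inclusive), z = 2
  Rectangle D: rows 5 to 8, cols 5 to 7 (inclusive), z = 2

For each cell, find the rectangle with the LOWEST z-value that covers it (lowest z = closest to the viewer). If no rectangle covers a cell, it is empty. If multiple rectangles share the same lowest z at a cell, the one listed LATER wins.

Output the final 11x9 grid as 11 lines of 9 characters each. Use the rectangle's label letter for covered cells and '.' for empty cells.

.........
.........
.........
.........
.........
...CCDDD.
...CCDDD.
...CCBBD.
....ABBD.
....ABB..
....ABB..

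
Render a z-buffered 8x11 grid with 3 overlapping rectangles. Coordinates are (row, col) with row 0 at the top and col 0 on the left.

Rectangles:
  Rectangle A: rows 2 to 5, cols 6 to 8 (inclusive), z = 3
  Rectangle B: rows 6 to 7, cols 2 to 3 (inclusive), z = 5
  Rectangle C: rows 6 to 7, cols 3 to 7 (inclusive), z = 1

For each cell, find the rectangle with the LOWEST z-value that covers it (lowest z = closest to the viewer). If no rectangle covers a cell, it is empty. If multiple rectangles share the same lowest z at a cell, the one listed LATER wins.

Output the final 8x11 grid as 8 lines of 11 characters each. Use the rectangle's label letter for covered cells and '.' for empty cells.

...........
...........
......AAA..
......AAA..
......AAA..
......AAA..
..BCCCCC...
..BCCCCC...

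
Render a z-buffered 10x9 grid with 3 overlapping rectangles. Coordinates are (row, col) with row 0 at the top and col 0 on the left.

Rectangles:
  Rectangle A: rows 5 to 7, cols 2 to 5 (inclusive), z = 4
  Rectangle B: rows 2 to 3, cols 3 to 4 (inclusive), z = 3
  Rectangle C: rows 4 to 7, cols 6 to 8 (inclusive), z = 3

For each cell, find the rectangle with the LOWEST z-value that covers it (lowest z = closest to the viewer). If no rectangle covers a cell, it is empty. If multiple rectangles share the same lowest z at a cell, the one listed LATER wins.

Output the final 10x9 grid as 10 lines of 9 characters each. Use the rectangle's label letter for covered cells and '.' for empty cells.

.........
.........
...BB....
...BB....
......CCC
..AAAACCC
..AAAACCC
..AAAACCC
.........
.........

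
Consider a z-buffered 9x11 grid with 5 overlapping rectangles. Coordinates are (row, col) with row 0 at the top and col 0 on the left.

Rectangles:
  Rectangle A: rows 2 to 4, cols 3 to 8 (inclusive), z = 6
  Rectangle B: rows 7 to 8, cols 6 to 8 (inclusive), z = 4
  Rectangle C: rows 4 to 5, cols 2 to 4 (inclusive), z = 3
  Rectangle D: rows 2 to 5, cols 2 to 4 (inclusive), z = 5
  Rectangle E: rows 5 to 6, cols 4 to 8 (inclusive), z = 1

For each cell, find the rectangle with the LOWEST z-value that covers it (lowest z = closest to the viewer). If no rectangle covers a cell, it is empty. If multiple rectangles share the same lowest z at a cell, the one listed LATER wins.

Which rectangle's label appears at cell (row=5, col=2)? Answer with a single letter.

Answer: C

Derivation:
Check cell (5,2):
  A: rows 2-4 cols 3-8 -> outside (row miss)
  B: rows 7-8 cols 6-8 -> outside (row miss)
  C: rows 4-5 cols 2-4 z=3 -> covers; best now C (z=3)
  D: rows 2-5 cols 2-4 z=5 -> covers; best now C (z=3)
  E: rows 5-6 cols 4-8 -> outside (col miss)
Winner: C at z=3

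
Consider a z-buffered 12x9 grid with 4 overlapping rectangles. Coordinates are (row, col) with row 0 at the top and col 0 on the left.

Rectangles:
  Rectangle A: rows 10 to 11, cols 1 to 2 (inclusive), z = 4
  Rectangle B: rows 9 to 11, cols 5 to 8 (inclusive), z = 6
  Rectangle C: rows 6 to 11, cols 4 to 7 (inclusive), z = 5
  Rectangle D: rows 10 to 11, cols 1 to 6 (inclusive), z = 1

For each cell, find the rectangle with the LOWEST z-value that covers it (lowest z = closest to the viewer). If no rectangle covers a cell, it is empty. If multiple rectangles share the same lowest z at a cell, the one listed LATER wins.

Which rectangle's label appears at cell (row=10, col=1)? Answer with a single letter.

Answer: D

Derivation:
Check cell (10,1):
  A: rows 10-11 cols 1-2 z=4 -> covers; best now A (z=4)
  B: rows 9-11 cols 5-8 -> outside (col miss)
  C: rows 6-11 cols 4-7 -> outside (col miss)
  D: rows 10-11 cols 1-6 z=1 -> covers; best now D (z=1)
Winner: D at z=1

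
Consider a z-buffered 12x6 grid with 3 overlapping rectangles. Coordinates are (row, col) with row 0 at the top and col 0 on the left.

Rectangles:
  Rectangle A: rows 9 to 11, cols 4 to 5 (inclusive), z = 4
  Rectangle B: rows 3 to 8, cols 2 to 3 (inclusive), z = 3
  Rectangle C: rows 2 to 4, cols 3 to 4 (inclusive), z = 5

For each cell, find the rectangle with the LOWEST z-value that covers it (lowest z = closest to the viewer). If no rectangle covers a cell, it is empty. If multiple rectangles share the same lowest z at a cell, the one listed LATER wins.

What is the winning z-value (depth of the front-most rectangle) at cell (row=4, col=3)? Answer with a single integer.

Check cell (4,3):
  A: rows 9-11 cols 4-5 -> outside (row miss)
  B: rows 3-8 cols 2-3 z=3 -> covers; best now B (z=3)
  C: rows 2-4 cols 3-4 z=5 -> covers; best now B (z=3)
Winner: B at z=3

Answer: 3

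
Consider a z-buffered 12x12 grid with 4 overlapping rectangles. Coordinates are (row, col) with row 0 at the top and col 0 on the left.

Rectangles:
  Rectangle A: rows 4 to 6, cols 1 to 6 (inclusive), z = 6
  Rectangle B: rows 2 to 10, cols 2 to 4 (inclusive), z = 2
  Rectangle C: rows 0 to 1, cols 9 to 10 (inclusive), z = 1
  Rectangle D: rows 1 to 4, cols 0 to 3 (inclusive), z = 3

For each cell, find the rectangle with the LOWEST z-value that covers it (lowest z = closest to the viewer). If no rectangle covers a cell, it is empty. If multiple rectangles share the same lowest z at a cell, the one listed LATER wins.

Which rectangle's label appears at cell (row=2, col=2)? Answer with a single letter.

Check cell (2,2):
  A: rows 4-6 cols 1-6 -> outside (row miss)
  B: rows 2-10 cols 2-4 z=2 -> covers; best now B (z=2)
  C: rows 0-1 cols 9-10 -> outside (row miss)
  D: rows 1-4 cols 0-3 z=3 -> covers; best now B (z=2)
Winner: B at z=2

Answer: B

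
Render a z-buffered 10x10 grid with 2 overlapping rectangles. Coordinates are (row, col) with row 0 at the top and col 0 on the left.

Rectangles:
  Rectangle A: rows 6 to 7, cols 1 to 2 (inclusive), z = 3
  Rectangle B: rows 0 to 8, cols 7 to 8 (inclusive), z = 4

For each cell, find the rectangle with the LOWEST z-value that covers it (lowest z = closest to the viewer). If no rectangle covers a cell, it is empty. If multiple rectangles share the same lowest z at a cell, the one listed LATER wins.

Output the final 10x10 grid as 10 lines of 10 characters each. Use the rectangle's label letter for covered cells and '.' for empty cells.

.......BB.
.......BB.
.......BB.
.......BB.
.......BB.
.......BB.
.AA....BB.
.AA....BB.
.......BB.
..........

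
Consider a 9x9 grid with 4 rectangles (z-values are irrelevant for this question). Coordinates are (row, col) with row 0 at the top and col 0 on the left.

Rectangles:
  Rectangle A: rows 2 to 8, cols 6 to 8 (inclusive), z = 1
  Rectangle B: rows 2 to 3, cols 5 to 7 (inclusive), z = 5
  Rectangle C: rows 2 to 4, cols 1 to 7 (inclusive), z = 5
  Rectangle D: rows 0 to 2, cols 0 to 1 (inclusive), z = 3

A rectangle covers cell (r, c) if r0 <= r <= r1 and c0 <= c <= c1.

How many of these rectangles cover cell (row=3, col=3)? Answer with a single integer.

Answer: 1

Derivation:
Check cell (3,3):
  A: rows 2-8 cols 6-8 -> outside (col miss)
  B: rows 2-3 cols 5-7 -> outside (col miss)
  C: rows 2-4 cols 1-7 -> covers
  D: rows 0-2 cols 0-1 -> outside (row miss)
Count covering = 1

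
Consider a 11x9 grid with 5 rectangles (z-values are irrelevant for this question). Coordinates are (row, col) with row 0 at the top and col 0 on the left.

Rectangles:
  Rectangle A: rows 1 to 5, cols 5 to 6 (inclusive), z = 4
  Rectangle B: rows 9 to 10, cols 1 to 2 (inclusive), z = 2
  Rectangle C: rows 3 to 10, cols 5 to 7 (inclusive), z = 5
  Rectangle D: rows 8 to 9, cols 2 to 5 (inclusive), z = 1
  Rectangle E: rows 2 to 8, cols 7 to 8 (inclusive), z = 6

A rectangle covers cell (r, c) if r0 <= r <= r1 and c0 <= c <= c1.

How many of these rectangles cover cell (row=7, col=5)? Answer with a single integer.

Answer: 1

Derivation:
Check cell (7,5):
  A: rows 1-5 cols 5-6 -> outside (row miss)
  B: rows 9-10 cols 1-2 -> outside (row miss)
  C: rows 3-10 cols 5-7 -> covers
  D: rows 8-9 cols 2-5 -> outside (row miss)
  E: rows 2-8 cols 7-8 -> outside (col miss)
Count covering = 1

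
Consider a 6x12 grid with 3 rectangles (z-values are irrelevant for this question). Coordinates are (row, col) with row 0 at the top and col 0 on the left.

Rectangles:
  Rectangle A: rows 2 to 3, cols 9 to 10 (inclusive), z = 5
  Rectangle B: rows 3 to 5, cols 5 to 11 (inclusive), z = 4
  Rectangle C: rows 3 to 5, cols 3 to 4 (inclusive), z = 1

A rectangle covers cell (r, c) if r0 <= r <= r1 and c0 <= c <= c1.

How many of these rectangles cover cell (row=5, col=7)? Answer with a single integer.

Check cell (5,7):
  A: rows 2-3 cols 9-10 -> outside (row miss)
  B: rows 3-5 cols 5-11 -> covers
  C: rows 3-5 cols 3-4 -> outside (col miss)
Count covering = 1

Answer: 1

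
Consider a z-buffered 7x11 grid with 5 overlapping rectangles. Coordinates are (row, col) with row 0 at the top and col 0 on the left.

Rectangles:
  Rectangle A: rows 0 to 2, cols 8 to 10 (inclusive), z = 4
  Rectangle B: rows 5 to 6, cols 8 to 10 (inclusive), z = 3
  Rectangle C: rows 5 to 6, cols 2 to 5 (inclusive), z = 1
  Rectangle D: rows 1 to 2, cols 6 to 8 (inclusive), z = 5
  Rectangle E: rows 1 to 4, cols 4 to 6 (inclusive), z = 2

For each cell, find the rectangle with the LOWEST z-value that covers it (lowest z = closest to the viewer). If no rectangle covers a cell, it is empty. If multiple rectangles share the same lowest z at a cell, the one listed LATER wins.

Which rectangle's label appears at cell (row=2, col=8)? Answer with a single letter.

Check cell (2,8):
  A: rows 0-2 cols 8-10 z=4 -> covers; best now A (z=4)
  B: rows 5-6 cols 8-10 -> outside (row miss)
  C: rows 5-6 cols 2-5 -> outside (row miss)
  D: rows 1-2 cols 6-8 z=5 -> covers; best now A (z=4)
  E: rows 1-4 cols 4-6 -> outside (col miss)
Winner: A at z=4

Answer: A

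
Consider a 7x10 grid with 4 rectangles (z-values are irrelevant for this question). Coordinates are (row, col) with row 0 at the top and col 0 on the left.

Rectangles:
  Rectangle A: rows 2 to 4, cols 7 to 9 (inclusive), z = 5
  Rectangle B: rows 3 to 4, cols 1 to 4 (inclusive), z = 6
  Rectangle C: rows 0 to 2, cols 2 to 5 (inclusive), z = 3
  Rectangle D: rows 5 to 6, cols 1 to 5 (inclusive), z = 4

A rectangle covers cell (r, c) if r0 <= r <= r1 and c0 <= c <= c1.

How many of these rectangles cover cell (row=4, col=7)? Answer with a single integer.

Answer: 1

Derivation:
Check cell (4,7):
  A: rows 2-4 cols 7-9 -> covers
  B: rows 3-4 cols 1-4 -> outside (col miss)
  C: rows 0-2 cols 2-5 -> outside (row miss)
  D: rows 5-6 cols 1-5 -> outside (row miss)
Count covering = 1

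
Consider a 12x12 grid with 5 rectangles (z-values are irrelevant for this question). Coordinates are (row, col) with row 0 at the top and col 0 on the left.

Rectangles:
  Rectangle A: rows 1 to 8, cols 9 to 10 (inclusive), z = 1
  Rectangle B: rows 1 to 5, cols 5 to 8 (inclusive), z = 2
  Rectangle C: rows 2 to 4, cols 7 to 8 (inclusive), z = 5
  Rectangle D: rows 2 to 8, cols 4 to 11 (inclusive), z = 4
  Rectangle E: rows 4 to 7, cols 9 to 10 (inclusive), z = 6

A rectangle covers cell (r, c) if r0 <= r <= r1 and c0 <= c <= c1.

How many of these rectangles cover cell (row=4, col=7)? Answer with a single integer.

Check cell (4,7):
  A: rows 1-8 cols 9-10 -> outside (col miss)
  B: rows 1-5 cols 5-8 -> covers
  C: rows 2-4 cols 7-8 -> covers
  D: rows 2-8 cols 4-11 -> covers
  E: rows 4-7 cols 9-10 -> outside (col miss)
Count covering = 3

Answer: 3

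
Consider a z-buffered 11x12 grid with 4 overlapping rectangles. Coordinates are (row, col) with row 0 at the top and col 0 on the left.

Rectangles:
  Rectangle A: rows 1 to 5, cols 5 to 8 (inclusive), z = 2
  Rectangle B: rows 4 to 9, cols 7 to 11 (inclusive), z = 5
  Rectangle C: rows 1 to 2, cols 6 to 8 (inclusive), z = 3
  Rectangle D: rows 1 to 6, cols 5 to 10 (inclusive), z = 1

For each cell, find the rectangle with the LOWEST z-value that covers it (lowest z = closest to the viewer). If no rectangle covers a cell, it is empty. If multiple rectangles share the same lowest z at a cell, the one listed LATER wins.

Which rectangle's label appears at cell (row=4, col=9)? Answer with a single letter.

Check cell (4,9):
  A: rows 1-5 cols 5-8 -> outside (col miss)
  B: rows 4-9 cols 7-11 z=5 -> covers; best now B (z=5)
  C: rows 1-2 cols 6-8 -> outside (row miss)
  D: rows 1-6 cols 5-10 z=1 -> covers; best now D (z=1)
Winner: D at z=1

Answer: D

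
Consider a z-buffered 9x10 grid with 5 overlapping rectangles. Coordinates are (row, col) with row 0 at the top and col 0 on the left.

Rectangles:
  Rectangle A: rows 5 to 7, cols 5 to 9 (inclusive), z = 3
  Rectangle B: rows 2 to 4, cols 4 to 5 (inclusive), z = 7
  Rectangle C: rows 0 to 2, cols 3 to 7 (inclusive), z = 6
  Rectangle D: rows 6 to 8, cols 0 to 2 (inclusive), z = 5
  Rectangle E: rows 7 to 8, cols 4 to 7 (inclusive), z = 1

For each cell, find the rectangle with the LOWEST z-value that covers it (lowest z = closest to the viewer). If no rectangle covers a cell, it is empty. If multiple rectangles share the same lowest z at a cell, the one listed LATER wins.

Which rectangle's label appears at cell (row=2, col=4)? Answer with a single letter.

Answer: C

Derivation:
Check cell (2,4):
  A: rows 5-7 cols 5-9 -> outside (row miss)
  B: rows 2-4 cols 4-5 z=7 -> covers; best now B (z=7)
  C: rows 0-2 cols 3-7 z=6 -> covers; best now C (z=6)
  D: rows 6-8 cols 0-2 -> outside (row miss)
  E: rows 7-8 cols 4-7 -> outside (row miss)
Winner: C at z=6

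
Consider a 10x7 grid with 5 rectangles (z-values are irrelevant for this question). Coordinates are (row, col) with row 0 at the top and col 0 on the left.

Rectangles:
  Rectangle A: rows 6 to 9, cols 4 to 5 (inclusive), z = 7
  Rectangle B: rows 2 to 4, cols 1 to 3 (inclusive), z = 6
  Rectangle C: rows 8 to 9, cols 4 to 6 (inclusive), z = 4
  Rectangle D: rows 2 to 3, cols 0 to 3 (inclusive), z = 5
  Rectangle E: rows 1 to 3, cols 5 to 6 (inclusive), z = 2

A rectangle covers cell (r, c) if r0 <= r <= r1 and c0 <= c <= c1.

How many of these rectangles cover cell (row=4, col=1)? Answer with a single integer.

Check cell (4,1):
  A: rows 6-9 cols 4-5 -> outside (row miss)
  B: rows 2-4 cols 1-3 -> covers
  C: rows 8-9 cols 4-6 -> outside (row miss)
  D: rows 2-3 cols 0-3 -> outside (row miss)
  E: rows 1-3 cols 5-6 -> outside (row miss)
Count covering = 1

Answer: 1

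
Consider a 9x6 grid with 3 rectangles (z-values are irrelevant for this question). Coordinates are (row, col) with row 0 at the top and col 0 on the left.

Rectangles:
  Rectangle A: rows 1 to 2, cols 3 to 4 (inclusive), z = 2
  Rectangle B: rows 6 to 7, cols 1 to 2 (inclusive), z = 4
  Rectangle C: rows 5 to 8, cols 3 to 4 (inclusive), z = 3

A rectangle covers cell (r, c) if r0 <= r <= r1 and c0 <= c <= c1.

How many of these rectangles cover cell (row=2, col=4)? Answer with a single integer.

Check cell (2,4):
  A: rows 1-2 cols 3-4 -> covers
  B: rows 6-7 cols 1-2 -> outside (row miss)
  C: rows 5-8 cols 3-4 -> outside (row miss)
Count covering = 1

Answer: 1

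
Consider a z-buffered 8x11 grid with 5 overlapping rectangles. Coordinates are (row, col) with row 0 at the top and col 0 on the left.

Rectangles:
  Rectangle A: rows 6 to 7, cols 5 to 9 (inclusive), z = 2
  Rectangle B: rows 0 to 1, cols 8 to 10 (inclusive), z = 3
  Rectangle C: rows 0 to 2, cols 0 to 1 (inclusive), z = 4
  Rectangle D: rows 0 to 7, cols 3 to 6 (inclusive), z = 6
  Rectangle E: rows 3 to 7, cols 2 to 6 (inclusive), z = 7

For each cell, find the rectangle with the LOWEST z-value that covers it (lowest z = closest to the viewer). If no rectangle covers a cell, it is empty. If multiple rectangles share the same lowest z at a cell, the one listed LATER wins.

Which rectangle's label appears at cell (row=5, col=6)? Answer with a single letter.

Answer: D

Derivation:
Check cell (5,6):
  A: rows 6-7 cols 5-9 -> outside (row miss)
  B: rows 0-1 cols 8-10 -> outside (row miss)
  C: rows 0-2 cols 0-1 -> outside (row miss)
  D: rows 0-7 cols 3-6 z=6 -> covers; best now D (z=6)
  E: rows 3-7 cols 2-6 z=7 -> covers; best now D (z=6)
Winner: D at z=6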